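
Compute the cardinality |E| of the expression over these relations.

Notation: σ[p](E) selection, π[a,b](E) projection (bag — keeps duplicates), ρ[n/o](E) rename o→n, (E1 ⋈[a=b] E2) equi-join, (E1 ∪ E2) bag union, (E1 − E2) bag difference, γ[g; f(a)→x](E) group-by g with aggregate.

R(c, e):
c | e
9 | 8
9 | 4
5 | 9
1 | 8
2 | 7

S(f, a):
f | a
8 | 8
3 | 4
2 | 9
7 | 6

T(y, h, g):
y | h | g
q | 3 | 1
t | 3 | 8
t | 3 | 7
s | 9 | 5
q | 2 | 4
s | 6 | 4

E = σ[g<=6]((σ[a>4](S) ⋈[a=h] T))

Row counts bottom-up:
  S → 4
  σ[a>4](S) → 3
  T → 6
  (σ[a>4](S) ⋈[a=h] T) → 2
  σ[g<=6]((σ[a>4](S) ⋈[a=h] T)) → 2

|E| = 2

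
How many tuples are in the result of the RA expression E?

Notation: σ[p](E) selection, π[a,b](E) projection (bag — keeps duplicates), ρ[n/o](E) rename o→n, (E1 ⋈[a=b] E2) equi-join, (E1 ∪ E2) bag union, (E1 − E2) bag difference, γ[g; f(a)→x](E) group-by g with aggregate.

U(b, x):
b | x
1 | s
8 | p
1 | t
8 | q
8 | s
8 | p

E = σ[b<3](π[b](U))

Stepwise |·|:
  U → 6
  π[b](U) → 6
  σ[b<3](π[b](U)) → 2

|E| = 2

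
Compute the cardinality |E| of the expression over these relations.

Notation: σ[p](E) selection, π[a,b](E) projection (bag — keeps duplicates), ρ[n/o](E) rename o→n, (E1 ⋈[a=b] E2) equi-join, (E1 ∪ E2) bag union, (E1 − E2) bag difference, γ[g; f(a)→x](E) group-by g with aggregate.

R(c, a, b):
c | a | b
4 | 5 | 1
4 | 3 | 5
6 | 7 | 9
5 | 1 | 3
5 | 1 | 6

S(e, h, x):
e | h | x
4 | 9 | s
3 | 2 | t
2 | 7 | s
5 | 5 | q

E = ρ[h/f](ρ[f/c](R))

Subexpression sizes:
  R → 5
  ρ[f/c](R) → 5
  ρ[h/f](ρ[f/c](R)) → 5

|E| = 5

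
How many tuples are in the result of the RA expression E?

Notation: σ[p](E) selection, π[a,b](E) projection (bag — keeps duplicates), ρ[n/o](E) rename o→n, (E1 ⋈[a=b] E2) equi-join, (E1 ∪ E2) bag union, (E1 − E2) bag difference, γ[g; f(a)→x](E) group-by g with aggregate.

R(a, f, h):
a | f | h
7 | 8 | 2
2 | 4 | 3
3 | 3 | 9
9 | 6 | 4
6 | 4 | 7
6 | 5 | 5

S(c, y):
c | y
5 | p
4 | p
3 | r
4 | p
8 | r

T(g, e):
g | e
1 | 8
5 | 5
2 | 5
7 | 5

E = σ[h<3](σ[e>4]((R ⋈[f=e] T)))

Per-node cardinality:
  R → 6
  T → 4
  (R ⋈[f=e] T) → 4
  σ[e>4]((R ⋈[f=e] T)) → 4
  σ[h<3](σ[e>4]((R ⋈[f=e] T))) → 1

|E| = 1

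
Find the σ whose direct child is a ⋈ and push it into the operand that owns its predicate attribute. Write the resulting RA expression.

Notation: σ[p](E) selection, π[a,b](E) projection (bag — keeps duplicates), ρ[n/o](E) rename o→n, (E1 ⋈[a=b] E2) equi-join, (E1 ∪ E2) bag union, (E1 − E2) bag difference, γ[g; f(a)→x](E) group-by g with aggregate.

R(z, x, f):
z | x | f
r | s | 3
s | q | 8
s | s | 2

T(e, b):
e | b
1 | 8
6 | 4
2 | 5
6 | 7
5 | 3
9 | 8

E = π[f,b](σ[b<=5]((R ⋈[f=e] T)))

σ filters on b, owned by the right side.
E' = π[f,b]((R ⋈[f=e] σ[b<=5](T)))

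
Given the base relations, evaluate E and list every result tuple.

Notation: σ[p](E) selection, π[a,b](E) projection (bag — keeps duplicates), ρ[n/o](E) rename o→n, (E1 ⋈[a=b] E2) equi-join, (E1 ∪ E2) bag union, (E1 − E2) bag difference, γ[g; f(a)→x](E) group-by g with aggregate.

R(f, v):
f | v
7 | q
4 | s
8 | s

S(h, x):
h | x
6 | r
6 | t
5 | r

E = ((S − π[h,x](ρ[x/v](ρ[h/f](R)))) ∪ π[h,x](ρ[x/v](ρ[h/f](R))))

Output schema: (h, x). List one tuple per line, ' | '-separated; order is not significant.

Per-node cardinality:
  S → 3
  R → 3
  ρ[h/f](R) → 3
  ρ[x/v](ρ[h/f](R)) → 3
  π[h,x](ρ[x/v](ρ[h/f](R))) → 3
  (S − π[h,x](ρ[x/v](ρ[h/f](R)))) → 3
  R → 3
  ρ[h/f](R) → 3
  ρ[x/v](ρ[h/f](R)) → 3
  π[h,x](ρ[x/v](ρ[h/f](R))) → 3
  ((S − π[h,x](ρ[x/v](ρ[h/f](R)))) ∪ π[h,x](ρ[x/v](ρ[h/f](R)))) → 6

== RESULT ==
h | x
4 | s
5 | r
6 | r
6 | t
7 | q
8 | s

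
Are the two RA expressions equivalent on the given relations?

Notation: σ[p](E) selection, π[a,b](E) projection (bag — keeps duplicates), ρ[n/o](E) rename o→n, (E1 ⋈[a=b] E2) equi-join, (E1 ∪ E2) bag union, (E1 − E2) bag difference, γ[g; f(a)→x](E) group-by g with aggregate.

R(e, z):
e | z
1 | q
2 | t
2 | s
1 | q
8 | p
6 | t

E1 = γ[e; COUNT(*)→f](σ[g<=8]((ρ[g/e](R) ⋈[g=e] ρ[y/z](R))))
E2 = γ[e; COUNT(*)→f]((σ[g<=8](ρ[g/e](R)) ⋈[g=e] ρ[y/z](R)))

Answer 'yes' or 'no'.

E1 per-node cardinality:
  R → 6
  ρ[g/e](R) → 6
  R → 6
  ρ[y/z](R) → 6
  (ρ[g/e](R) ⋈[g=e] ρ[y/z](R)) → 10
  σ[g<=8]((ρ[g/e](R) ⋈[g=e] ρ[y/z](R))) → 10
  γ[e; COUNT(*)→f](σ[g<=8]((ρ[g/e](R) ⋈[g=e] ρ[y/z](R)))) → 4
E2 per-node cardinality:
  R → 6
  ρ[g/e](R) → 6
  σ[g<=8](ρ[g/e](R)) → 6
  R → 6
  ρ[y/z](R) → 6
  (σ[g<=8](ρ[g/e](R)) ⋈[g=e] ρ[y/z](R)) → 10
  γ[e; COUNT(*)→f]((σ[g<=8](ρ[g/e](R)) ⋈[g=e] ρ[y/z](R))) → 4

E1 and E2 produce the same multiset:
e | f
1 | 4
2 | 4
6 | 1
8 | 1

yes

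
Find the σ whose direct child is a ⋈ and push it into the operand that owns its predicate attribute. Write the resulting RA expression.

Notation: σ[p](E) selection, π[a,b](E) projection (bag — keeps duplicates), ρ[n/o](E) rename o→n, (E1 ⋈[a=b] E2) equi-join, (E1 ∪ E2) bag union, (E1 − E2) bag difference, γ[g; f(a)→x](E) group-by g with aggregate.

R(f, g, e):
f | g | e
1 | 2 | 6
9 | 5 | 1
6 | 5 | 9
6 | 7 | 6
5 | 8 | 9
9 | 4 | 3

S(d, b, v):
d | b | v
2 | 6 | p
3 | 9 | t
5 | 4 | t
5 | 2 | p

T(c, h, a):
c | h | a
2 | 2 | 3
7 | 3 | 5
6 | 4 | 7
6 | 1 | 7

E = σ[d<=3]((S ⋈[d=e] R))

σ filters on d, owned by the left side.
E' = (σ[d<=3](S) ⋈[d=e] R)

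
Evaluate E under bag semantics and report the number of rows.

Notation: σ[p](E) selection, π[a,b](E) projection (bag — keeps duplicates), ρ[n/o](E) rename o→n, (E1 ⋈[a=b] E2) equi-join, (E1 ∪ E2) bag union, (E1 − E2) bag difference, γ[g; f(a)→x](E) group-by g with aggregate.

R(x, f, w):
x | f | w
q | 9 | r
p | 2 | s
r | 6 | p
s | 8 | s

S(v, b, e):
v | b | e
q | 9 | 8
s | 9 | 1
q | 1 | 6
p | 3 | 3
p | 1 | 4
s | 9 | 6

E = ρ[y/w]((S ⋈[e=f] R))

Stepwise |·|:
  S → 6
  R → 4
  (S ⋈[e=f] R) → 3
  ρ[y/w]((S ⋈[e=f] R)) → 3

|E| = 3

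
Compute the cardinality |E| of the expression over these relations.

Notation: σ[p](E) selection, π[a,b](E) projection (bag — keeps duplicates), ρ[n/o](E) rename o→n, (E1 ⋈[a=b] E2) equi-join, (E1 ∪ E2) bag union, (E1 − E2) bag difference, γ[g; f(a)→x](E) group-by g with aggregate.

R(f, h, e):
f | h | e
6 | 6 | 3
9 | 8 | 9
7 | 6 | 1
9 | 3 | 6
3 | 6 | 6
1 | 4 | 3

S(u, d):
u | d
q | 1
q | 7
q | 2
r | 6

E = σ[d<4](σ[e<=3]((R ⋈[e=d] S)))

Stepwise |·|:
  R → 6
  S → 4
  (R ⋈[e=d] S) → 3
  σ[e<=3]((R ⋈[e=d] S)) → 1
  σ[d<4](σ[e<=3]((R ⋈[e=d] S))) → 1

|E| = 1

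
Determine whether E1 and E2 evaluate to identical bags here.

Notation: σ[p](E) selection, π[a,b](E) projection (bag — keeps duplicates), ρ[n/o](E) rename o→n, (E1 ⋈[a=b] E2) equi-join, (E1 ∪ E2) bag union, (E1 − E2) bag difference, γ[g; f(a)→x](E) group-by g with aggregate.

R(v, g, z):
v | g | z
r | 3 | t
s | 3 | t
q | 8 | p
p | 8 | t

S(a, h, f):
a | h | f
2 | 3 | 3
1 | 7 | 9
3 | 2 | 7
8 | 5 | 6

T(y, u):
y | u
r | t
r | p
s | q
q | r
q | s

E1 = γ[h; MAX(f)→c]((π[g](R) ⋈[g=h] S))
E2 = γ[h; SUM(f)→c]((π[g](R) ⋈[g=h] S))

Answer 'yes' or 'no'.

E1 subexpression sizes:
  R → 4
  π[g](R) → 4
  S → 4
  (π[g](R) ⋈[g=h] S) → 2
  γ[h; MAX(f)→c]((π[g](R) ⋈[g=h] S)) → 1
E2 subexpression sizes:
  R → 4
  π[g](R) → 4
  S → 4
  (π[g](R) ⋈[g=h] S) → 2
  γ[h; SUM(f)→c]((π[g](R) ⋈[g=h] S)) → 1

E1 result:
h | c
3 | 3
E2 result:
h | c
3 | 6
Witness: (3, 3) appears 1× in E1 but 0× in E2.

no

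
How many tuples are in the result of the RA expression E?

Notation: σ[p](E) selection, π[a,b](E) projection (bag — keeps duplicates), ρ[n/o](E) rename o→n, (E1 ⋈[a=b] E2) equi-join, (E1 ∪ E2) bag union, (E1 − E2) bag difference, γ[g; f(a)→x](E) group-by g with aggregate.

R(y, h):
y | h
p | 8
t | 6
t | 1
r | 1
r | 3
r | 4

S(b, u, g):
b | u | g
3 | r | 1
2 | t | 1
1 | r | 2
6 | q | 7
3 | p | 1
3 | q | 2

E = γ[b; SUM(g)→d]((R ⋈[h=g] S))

Subexpression sizes:
  R → 6
  S → 6
  (R ⋈[h=g] S) → 6
  γ[b; SUM(g)→d]((R ⋈[h=g] S)) → 2

|E| = 2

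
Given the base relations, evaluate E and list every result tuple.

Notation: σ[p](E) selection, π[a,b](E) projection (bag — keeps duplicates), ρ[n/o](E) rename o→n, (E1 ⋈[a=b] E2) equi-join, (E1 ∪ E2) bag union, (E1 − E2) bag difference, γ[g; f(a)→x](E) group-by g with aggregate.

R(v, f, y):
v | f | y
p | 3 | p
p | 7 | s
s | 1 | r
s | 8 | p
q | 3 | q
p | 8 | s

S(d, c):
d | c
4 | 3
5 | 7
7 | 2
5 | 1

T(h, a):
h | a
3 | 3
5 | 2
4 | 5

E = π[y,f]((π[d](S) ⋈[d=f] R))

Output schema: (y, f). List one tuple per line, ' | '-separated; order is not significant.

Per-node cardinality:
  S → 4
  π[d](S) → 4
  R → 6
  (π[d](S) ⋈[d=f] R) → 1
  π[y,f]((π[d](S) ⋈[d=f] R)) → 1

== RESULT ==
y | f
s | 7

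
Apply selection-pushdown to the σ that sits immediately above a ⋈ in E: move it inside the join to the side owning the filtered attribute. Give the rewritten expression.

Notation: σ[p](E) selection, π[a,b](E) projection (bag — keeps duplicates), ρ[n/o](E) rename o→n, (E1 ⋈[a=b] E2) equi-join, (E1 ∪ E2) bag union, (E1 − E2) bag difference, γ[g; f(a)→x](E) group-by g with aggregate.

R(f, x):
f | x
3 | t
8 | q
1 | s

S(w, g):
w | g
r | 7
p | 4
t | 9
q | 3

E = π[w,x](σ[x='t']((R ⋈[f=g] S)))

σ filters on x, owned by the left side.
E' = π[w,x]((σ[x='t'](R) ⋈[f=g] S))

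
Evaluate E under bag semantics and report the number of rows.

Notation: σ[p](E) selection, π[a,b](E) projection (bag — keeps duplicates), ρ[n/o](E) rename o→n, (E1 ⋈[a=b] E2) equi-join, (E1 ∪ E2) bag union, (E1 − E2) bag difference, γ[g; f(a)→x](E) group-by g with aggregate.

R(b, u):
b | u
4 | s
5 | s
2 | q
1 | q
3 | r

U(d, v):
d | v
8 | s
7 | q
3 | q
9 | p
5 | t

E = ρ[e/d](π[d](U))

Stepwise |·|:
  U → 5
  π[d](U) → 5
  ρ[e/d](π[d](U)) → 5

|E| = 5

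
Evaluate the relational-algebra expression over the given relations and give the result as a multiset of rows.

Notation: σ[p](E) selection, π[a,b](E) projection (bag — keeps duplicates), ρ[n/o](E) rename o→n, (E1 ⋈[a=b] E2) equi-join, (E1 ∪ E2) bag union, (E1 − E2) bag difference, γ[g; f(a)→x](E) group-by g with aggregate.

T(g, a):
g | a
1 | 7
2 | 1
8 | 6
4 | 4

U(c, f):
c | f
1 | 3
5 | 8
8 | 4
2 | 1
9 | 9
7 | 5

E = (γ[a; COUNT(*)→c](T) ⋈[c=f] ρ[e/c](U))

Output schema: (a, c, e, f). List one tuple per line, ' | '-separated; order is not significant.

Row counts bottom-up:
  T → 4
  γ[a; COUNT(*)→c](T) → 4
  U → 6
  ρ[e/c](U) → 6
  (γ[a; COUNT(*)→c](T) ⋈[c=f] ρ[e/c](U)) → 4

== RESULT ==
a | c | e | f
1 | 1 | 2 | 1
4 | 1 | 2 | 1
6 | 1 | 2 | 1
7 | 1 | 2 | 1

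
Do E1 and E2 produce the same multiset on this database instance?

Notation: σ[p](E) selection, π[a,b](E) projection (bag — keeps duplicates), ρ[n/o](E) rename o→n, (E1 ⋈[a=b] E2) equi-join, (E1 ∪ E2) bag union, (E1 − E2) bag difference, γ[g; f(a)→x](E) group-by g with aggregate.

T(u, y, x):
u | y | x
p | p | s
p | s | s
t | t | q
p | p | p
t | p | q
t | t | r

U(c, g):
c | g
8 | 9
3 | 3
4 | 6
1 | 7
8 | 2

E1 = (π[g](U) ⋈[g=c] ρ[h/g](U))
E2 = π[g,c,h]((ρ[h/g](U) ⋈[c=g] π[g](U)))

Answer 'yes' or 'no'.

E1 stepwise |·|:
  U → 5
  π[g](U) → 5
  U → 5
  ρ[h/g](U) → 5
  (π[g](U) ⋈[g=c] ρ[h/g](U)) → 1
E2 stepwise |·|:
  U → 5
  ρ[h/g](U) → 5
  U → 5
  π[g](U) → 5
  (ρ[h/g](U) ⋈[c=g] π[g](U)) → 1
  π[g,c,h]((ρ[h/g](U) ⋈[c=g] π[g](U))) → 1

E1 and E2 produce the same multiset:
g | c | h
3 | 3 | 3

yes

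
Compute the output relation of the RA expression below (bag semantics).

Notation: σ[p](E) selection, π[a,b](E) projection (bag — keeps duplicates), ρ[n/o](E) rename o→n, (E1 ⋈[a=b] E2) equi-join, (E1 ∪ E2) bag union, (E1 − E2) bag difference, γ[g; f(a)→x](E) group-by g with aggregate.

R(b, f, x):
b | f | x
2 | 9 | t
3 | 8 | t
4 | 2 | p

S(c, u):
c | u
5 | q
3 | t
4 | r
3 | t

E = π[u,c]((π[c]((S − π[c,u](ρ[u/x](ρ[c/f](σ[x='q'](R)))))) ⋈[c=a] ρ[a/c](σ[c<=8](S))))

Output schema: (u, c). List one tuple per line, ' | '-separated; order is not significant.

Stepwise |·|:
  S → 4
  R → 3
  σ[x='q'](R) → 0
  ρ[c/f](σ[x='q'](R)) → 0
  ρ[u/x](ρ[c/f](σ[x='q'](R))) → 0
  π[c,u](ρ[u/x](ρ[c/f](σ[x='q'](R)))) → 0
  (S − π[c,u](ρ[u/x](ρ[c/f](σ[x='q'](R))))) → 4
  π[c]((S − π[c,u](ρ[u/x](ρ[c/f](σ[x='q'](R)))))) → 4
  S → 4
  σ[c<=8](S) → 4
  ρ[a/c](σ[c<=8](S)) → 4
  (π[c]((S − π[c,u](ρ[u/x](ρ[c/f](σ[x='q'](R)))))) ⋈[c=a] ρ[a/c](σ[c<=8](S))) → 6
  π[u,c]((π[c]((S − π[c,u](ρ[u/x](ρ[c/f](σ[x='q'](R)))))) ⋈[c=a] ρ[a/c](σ[c<=8](S)))) → 6

== RESULT ==
u | c
q | 5
r | 4
t | 3
t | 3
t | 3
t | 3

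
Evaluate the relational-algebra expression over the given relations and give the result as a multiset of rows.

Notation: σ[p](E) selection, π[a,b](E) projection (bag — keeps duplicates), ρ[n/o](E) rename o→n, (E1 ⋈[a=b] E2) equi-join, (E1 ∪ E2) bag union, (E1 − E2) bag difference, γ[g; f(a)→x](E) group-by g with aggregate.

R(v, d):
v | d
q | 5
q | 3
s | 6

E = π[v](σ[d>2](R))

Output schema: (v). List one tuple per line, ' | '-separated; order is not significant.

Subexpression sizes:
  R → 3
  σ[d>2](R) → 3
  π[v](σ[d>2](R)) → 3

== RESULT ==
v
q
q
s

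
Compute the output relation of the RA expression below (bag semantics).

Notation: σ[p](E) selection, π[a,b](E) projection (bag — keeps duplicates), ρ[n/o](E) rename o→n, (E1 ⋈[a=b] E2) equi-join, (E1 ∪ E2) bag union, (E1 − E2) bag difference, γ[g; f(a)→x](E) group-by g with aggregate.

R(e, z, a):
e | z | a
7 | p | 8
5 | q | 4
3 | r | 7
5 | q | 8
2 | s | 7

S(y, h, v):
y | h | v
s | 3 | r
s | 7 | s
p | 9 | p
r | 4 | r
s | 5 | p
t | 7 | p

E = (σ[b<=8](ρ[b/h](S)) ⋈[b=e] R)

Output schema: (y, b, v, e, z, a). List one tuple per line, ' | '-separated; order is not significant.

Stepwise |·|:
  S → 6
  ρ[b/h](S) → 6
  σ[b<=8](ρ[b/h](S)) → 5
  R → 5
  (σ[b<=8](ρ[b/h](S)) ⋈[b=e] R) → 5

== RESULT ==
y | b | v | e | z | a
s | 3 | r | 3 | r | 7
s | 5 | p | 5 | q | 4
s | 5 | p | 5 | q | 8
s | 7 | s | 7 | p | 8
t | 7 | p | 7 | p | 8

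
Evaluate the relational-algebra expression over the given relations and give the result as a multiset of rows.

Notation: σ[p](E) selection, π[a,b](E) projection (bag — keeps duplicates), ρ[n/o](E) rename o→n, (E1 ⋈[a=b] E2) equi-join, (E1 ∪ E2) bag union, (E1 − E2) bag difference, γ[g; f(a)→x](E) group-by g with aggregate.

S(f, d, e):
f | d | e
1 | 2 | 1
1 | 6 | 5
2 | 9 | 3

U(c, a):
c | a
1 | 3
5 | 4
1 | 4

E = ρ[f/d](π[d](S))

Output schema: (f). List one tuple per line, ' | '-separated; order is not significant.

Subexpression sizes:
  S → 3
  π[d](S) → 3
  ρ[f/d](π[d](S)) → 3

== RESULT ==
f
2
6
9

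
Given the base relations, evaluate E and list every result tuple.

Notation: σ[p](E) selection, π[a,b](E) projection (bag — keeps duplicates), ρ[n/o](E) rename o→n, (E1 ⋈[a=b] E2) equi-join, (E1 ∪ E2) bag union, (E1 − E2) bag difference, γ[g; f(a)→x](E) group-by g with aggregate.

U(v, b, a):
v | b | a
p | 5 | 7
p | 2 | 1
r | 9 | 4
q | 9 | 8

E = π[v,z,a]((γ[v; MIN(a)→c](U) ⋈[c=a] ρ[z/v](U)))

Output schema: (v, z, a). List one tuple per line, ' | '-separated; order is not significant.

Per-node cardinality:
  U → 4
  γ[v; MIN(a)→c](U) → 3
  U → 4
  ρ[z/v](U) → 4
  (γ[v; MIN(a)→c](U) ⋈[c=a] ρ[z/v](U)) → 3
  π[v,z,a]((γ[v; MIN(a)→c](U) ⋈[c=a] ρ[z/v](U))) → 3

== RESULT ==
v | z | a
p | p | 1
q | q | 8
r | r | 4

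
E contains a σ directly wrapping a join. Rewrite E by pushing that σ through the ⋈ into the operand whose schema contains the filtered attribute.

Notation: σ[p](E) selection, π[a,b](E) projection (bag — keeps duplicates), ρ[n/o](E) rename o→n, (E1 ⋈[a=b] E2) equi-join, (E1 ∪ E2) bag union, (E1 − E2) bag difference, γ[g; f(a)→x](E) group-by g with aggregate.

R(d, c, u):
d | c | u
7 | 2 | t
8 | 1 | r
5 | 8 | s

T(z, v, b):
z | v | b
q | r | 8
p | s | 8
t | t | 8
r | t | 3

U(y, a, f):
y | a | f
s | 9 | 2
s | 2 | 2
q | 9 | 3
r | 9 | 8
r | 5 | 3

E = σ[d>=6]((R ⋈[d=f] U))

σ filters on d, owned by the left side.
E' = (σ[d>=6](R) ⋈[d=f] U)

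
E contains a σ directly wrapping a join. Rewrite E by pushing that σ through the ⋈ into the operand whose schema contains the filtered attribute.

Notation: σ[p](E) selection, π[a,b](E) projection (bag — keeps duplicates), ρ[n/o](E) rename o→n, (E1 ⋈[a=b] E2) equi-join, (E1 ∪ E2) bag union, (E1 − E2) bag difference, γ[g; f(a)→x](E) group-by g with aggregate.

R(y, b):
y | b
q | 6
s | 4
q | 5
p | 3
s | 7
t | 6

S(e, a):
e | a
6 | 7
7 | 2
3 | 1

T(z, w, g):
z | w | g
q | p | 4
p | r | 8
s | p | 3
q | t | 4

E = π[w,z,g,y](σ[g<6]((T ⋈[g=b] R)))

σ filters on g, owned by the left side.
E' = π[w,z,g,y]((σ[g<6](T) ⋈[g=b] R))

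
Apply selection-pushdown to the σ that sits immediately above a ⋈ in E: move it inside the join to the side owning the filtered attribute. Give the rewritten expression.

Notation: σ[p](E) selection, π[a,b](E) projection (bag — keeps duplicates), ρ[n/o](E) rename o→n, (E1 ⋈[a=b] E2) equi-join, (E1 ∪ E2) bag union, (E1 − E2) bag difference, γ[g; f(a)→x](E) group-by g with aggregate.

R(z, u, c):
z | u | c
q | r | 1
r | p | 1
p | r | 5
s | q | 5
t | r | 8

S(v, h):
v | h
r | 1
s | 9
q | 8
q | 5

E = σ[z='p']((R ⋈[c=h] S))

σ filters on z, owned by the left side.
E' = (σ[z='p'](R) ⋈[c=h] S)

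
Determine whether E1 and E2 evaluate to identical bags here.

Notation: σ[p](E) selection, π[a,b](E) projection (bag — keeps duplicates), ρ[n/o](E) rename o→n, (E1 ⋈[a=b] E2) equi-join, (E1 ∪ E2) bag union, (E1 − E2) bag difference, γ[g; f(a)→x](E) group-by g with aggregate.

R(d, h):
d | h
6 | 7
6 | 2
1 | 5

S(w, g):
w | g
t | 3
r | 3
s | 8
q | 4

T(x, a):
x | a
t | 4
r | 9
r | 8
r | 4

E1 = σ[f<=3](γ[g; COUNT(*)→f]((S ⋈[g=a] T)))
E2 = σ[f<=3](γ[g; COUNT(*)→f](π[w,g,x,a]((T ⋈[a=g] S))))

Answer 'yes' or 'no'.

E1 subexpression sizes:
  S → 4
  T → 4
  (S ⋈[g=a] T) → 3
  γ[g; COUNT(*)→f]((S ⋈[g=a] T)) → 2
  σ[f<=3](γ[g; COUNT(*)→f]((S ⋈[g=a] T))) → 2
E2 subexpression sizes:
  T → 4
  S → 4
  (T ⋈[a=g] S) → 3
  π[w,g,x,a]((T ⋈[a=g] S)) → 3
  γ[g; COUNT(*)→f](π[w,g,x,a]((T ⋈[a=g] S))) → 2
  σ[f<=3](γ[g; COUNT(*)→f](π[w,g,x,a]((T ⋈[a=g] S)))) → 2

E1 and E2 produce the same multiset:
g | f
4 | 2
8 | 1

yes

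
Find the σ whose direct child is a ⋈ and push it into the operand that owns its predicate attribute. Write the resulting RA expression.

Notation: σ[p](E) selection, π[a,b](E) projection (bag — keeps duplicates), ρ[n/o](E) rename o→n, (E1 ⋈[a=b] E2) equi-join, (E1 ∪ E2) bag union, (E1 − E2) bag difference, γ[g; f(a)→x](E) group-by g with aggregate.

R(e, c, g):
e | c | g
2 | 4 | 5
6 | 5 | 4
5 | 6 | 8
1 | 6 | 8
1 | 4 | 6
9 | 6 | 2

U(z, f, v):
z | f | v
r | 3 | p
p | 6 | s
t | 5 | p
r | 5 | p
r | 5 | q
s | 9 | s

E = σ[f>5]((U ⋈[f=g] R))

σ filters on f, owned by the left side.
E' = (σ[f>5](U) ⋈[f=g] R)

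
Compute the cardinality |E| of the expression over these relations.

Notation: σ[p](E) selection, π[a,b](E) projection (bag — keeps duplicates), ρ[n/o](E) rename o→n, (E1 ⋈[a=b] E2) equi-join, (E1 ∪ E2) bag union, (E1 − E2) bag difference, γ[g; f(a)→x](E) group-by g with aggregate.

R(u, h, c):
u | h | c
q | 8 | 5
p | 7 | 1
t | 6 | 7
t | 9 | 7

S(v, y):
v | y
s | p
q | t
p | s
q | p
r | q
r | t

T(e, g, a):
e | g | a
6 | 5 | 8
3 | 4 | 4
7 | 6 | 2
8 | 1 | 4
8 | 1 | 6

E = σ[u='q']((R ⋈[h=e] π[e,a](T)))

Per-node cardinality:
  R → 4
  T → 5
  π[e,a](T) → 5
  (R ⋈[h=e] π[e,a](T)) → 4
  σ[u='q']((R ⋈[h=e] π[e,a](T))) → 2

|E| = 2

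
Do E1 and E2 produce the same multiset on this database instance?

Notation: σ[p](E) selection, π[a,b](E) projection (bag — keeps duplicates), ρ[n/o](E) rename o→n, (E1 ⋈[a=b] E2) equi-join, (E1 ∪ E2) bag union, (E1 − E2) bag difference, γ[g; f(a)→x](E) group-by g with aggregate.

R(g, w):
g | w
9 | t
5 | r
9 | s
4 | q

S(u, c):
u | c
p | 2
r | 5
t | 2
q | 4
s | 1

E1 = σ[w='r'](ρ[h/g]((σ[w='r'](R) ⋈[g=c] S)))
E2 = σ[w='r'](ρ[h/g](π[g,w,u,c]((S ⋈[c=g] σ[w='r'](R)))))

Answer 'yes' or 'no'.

E1 stepwise |·|:
  R → 4
  σ[w='r'](R) → 1
  S → 5
  (σ[w='r'](R) ⋈[g=c] S) → 1
  ρ[h/g]((σ[w='r'](R) ⋈[g=c] S)) → 1
  σ[w='r'](ρ[h/g]((σ[w='r'](R) ⋈[g=c] S))) → 1
E2 stepwise |·|:
  S → 5
  R → 4
  σ[w='r'](R) → 1
  (S ⋈[c=g] σ[w='r'](R)) → 1
  π[g,w,u,c]((S ⋈[c=g] σ[w='r'](R))) → 1
  ρ[h/g](π[g,w,u,c]((S ⋈[c=g] σ[w='r'](R)))) → 1
  σ[w='r'](ρ[h/g](π[g,w,u,c]((S ⋈[c=g] σ[w='r'](R))))) → 1

E1 and E2 produce the same multiset:
h | w | u | c
5 | r | r | 5

yes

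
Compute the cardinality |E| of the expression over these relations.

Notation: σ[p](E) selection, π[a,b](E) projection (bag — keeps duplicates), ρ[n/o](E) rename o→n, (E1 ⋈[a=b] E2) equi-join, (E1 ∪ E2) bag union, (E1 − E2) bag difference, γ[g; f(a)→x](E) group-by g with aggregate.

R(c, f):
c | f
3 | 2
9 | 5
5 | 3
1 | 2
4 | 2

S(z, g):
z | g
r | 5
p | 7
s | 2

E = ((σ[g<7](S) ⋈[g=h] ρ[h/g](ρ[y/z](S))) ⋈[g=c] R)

Row counts bottom-up:
  S → 3
  σ[g<7](S) → 2
  S → 3
  ρ[y/z](S) → 3
  ρ[h/g](ρ[y/z](S)) → 3
  (σ[g<7](S) ⋈[g=h] ρ[h/g](ρ[y/z](S))) → 2
  R → 5
  ((σ[g<7](S) ⋈[g=h] ρ[h/g](ρ[y/z](S))) ⋈[g=c] R) → 1

|E| = 1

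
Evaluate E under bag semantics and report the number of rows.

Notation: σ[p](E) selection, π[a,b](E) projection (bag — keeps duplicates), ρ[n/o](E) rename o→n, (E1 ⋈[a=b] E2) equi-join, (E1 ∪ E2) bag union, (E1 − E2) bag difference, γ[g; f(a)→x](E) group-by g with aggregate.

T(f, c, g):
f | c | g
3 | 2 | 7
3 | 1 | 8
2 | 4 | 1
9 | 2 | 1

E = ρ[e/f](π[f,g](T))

Subexpression sizes:
  T → 4
  π[f,g](T) → 4
  ρ[e/f](π[f,g](T)) → 4

|E| = 4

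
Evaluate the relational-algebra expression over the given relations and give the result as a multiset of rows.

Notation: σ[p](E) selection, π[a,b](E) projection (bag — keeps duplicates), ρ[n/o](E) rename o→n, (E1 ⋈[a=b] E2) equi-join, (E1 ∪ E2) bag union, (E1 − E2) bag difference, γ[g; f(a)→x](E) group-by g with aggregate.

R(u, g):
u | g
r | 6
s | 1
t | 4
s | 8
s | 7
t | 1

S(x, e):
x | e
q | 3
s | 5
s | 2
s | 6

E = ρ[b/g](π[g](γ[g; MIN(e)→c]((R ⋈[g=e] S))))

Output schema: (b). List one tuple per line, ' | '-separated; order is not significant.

Per-node cardinality:
  R → 6
  S → 4
  (R ⋈[g=e] S) → 1
  γ[g; MIN(e)→c]((R ⋈[g=e] S)) → 1
  π[g](γ[g; MIN(e)→c]((R ⋈[g=e] S))) → 1
  ρ[b/g](π[g](γ[g; MIN(e)→c]((R ⋈[g=e] S)))) → 1

== RESULT ==
b
6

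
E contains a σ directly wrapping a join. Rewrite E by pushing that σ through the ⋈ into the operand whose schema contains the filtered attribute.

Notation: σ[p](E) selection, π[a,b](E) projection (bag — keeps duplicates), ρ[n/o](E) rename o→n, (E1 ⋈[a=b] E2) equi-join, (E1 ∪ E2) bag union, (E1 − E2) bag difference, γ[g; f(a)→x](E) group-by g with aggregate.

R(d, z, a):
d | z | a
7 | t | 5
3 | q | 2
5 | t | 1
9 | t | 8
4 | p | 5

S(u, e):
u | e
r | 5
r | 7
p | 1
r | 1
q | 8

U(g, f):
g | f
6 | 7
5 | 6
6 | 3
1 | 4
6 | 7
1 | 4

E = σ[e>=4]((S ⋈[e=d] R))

σ filters on e, owned by the left side.
E' = (σ[e>=4](S) ⋈[e=d] R)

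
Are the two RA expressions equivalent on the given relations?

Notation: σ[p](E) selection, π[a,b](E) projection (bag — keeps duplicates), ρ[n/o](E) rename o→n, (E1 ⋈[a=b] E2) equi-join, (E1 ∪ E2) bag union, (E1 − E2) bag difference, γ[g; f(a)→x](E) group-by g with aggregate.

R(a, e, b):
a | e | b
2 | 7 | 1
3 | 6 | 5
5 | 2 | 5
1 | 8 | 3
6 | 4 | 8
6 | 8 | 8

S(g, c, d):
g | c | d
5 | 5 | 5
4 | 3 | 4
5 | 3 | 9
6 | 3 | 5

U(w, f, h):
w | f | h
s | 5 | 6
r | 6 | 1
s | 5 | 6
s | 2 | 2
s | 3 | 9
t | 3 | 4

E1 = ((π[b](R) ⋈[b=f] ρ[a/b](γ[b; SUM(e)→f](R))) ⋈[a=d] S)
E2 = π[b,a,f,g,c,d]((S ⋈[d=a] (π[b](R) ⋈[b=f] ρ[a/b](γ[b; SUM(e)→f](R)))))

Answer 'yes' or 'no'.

E1 stepwise |·|:
  R → 6
  π[b](R) → 6
  R → 6
  γ[b; SUM(e)→f](R) → 4
  ρ[a/b](γ[b; SUM(e)→f](R)) → 4
  (π[b](R) ⋈[b=f] ρ[a/b](γ[b; SUM(e)→f](R))) → 4
  S → 4
  ((π[b](R) ⋈[b=f] ρ[a/b](γ[b; SUM(e)→f](R))) ⋈[a=d] S) → 4
E2 stepwise |·|:
  S → 4
  R → 6
  π[b](R) → 6
  R → 6
  γ[b; SUM(e)→f](R) → 4
  ρ[a/b](γ[b; SUM(e)→f](R)) → 4
  (π[b](R) ⋈[b=f] ρ[a/b](γ[b; SUM(e)→f](R))) → 4
  (S ⋈[d=a] (π[b](R) ⋈[b=f] ρ[a/b](γ[b; SUM(e)→f](R)))) → 4
  π[b,a,f,g,c,d]((S ⋈[d=a] (π[b](R) ⋈[b=f] ρ[a/b](γ[b; SUM(e)→f](R))))) → 4

E1 and E2 produce the same multiset:
b | a | f | g | c | d
8 | 5 | 8 | 5 | 5 | 5
8 | 5 | 8 | 5 | 5 | 5
8 | 5 | 8 | 6 | 3 | 5
8 | 5 | 8 | 6 | 3 | 5

yes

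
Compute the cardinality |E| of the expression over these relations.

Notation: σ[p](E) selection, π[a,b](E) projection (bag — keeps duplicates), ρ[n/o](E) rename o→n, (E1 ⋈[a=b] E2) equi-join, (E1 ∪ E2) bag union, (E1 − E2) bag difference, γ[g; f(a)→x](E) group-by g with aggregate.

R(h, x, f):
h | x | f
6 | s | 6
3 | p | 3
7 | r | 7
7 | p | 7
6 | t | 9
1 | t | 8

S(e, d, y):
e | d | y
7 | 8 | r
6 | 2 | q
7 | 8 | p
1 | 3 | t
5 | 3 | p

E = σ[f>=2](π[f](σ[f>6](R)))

Row counts bottom-up:
  R → 6
  σ[f>6](R) → 4
  π[f](σ[f>6](R)) → 4
  σ[f>=2](π[f](σ[f>6](R))) → 4

|E| = 4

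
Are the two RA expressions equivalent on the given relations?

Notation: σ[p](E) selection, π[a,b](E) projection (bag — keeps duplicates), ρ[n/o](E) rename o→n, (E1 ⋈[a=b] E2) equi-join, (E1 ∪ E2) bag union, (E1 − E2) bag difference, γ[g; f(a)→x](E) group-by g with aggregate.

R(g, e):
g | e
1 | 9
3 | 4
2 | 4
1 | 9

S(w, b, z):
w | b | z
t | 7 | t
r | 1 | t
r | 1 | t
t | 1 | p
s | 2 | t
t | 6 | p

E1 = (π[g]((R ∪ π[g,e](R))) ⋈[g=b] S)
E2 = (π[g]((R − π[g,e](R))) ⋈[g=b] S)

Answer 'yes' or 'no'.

E1 stepwise |·|:
  R → 4
  R → 4
  π[g,e](R) → 4
  (R ∪ π[g,e](R)) → 8
  π[g]((R ∪ π[g,e](R))) → 8
  S → 6
  (π[g]((R ∪ π[g,e](R))) ⋈[g=b] S) → 14
E2 stepwise |·|:
  R → 4
  R → 4
  π[g,e](R) → 4
  (R − π[g,e](R)) → 0
  π[g]((R − π[g,e](R))) → 0
  S → 6
  (π[g]((R − π[g,e](R))) ⋈[g=b] S) → 0

E1 result:
g | w | b | z
1 | r | 1 | t
1 | r | 1 | t
1 | r | 1 | t
1 | r | 1 | t
1 | r | 1 | t
1 | r | 1 | t
1 | r | 1 | t
1 | r | 1 | t
1 | t | 1 | p
1 | t | 1 | p
1 | t | 1 | p
1 | t | 1 | p
2 | s | 2 | t
2 | s | 2 | t
E2 result:
g | w | b | z
(0 rows)
Witness: (1, 't', 1, 'p') appears 4× in E1 but 0× in E2.

no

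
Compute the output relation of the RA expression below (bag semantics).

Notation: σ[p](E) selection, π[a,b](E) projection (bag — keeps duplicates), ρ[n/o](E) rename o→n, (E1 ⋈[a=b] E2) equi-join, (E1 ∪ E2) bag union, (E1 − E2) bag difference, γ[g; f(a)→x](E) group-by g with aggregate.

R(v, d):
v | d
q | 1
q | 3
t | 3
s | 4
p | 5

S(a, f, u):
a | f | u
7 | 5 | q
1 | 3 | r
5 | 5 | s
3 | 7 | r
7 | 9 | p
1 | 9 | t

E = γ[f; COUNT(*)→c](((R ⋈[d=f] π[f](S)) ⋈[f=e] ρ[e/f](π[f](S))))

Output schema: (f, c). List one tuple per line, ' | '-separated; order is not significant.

Stepwise |·|:
  R → 5
  S → 6
  π[f](S) → 6
  (R ⋈[d=f] π[f](S)) → 4
  S → 6
  π[f](S) → 6
  ρ[e/f](π[f](S)) → 6
  ((R ⋈[d=f] π[f](S)) ⋈[f=e] ρ[e/f](π[f](S))) → 6
  γ[f; COUNT(*)→c](((R ⋈[d=f] π[f](S)) ⋈[f=e] ρ[e/f](π[f](S)))) → 2

== RESULT ==
f | c
3 | 2
5 | 4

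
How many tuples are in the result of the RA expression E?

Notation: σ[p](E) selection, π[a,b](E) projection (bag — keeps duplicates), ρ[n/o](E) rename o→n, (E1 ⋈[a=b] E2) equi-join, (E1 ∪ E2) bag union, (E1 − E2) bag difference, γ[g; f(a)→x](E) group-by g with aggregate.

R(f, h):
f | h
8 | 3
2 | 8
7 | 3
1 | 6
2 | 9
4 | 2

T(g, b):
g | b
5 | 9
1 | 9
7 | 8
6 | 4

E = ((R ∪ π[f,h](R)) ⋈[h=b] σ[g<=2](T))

Row counts bottom-up:
  R → 6
  R → 6
  π[f,h](R) → 6
  (R ∪ π[f,h](R)) → 12
  T → 4
  σ[g<=2](T) → 1
  ((R ∪ π[f,h](R)) ⋈[h=b] σ[g<=2](T)) → 2

|E| = 2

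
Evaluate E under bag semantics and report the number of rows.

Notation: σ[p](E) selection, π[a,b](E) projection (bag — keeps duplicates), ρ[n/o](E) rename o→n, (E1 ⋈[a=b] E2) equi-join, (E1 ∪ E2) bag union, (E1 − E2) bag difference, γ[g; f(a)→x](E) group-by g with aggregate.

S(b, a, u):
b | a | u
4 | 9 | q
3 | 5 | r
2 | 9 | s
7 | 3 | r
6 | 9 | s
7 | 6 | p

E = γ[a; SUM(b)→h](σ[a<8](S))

Subexpression sizes:
  S → 6
  σ[a<8](S) → 3
  γ[a; SUM(b)→h](σ[a<8](S)) → 3

|E| = 3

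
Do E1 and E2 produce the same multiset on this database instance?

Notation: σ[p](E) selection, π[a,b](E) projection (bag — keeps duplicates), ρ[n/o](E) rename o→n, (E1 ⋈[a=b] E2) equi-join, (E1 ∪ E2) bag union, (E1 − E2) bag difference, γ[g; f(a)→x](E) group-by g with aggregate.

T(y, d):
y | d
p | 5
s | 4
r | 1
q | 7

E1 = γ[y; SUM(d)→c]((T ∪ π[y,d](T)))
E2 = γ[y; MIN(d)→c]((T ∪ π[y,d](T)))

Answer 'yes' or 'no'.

E1 stepwise |·|:
  T → 4
  T → 4
  π[y,d](T) → 4
  (T ∪ π[y,d](T)) → 8
  γ[y; SUM(d)→c]((T ∪ π[y,d](T))) → 4
E2 stepwise |·|:
  T → 4
  T → 4
  π[y,d](T) → 4
  (T ∪ π[y,d](T)) → 8
  γ[y; MIN(d)→c]((T ∪ π[y,d](T))) → 4

E1 result:
y | c
p | 10
q | 14
r | 2
s | 8
E2 result:
y | c
p | 5
q | 7
r | 1
s | 4
Witness: ('r', 1) appears 0× in E1 but 1× in E2.

no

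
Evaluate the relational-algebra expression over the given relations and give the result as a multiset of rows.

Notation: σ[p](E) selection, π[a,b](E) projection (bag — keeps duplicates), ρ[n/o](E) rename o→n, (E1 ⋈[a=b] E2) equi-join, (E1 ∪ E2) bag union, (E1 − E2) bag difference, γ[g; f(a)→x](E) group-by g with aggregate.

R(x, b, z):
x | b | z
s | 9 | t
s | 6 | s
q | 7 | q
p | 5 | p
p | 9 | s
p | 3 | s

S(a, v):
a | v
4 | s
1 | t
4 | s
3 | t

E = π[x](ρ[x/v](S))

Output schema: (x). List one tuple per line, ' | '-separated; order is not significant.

Row counts bottom-up:
  S → 4
  ρ[x/v](S) → 4
  π[x](ρ[x/v](S)) → 4

== RESULT ==
x
s
s
t
t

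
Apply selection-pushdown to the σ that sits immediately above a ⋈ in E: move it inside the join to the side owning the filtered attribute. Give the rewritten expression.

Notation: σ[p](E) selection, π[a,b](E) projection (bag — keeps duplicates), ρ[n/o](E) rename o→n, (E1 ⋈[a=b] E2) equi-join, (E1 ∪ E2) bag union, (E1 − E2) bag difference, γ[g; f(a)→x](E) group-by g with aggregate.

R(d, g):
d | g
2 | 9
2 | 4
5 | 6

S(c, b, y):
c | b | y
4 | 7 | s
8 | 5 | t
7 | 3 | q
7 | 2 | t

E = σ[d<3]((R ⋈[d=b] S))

σ filters on d, owned by the left side.
E' = (σ[d<3](R) ⋈[d=b] S)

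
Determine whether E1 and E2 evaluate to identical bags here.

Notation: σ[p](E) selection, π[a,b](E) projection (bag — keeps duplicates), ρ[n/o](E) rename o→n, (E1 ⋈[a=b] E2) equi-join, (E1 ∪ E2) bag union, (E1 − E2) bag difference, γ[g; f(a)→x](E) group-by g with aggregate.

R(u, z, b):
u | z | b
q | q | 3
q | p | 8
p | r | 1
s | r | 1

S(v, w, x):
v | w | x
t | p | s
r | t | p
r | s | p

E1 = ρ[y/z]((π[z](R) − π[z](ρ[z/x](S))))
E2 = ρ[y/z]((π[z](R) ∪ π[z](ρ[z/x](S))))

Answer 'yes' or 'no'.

E1 per-node cardinality:
  R → 4
  π[z](R) → 4
  S → 3
  ρ[z/x](S) → 3
  π[z](ρ[z/x](S)) → 3
  (π[z](R) − π[z](ρ[z/x](S))) → 3
  ρ[y/z]((π[z](R) − π[z](ρ[z/x](S)))) → 3
E2 per-node cardinality:
  R → 4
  π[z](R) → 4
  S → 3
  ρ[z/x](S) → 3
  π[z](ρ[z/x](S)) → 3
  (π[z](R) ∪ π[z](ρ[z/x](S))) → 7
  ρ[y/z]((π[z](R) ∪ π[z](ρ[z/x](S)))) → 7

E1 result:
y
q
r
r
E2 result:
y
p
p
p
q
r
r
s
Witness: ('s',) appears 0× in E1 but 1× in E2.

no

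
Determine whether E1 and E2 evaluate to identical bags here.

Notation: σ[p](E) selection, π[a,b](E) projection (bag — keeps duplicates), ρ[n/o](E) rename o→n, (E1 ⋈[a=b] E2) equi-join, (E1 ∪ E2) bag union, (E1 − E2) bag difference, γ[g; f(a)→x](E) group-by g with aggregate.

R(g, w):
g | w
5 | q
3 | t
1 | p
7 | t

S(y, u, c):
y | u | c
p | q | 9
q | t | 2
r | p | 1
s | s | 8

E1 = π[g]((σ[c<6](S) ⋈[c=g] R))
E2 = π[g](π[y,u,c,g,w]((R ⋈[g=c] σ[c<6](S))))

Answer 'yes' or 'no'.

E1 per-node cardinality:
  S → 4
  σ[c<6](S) → 2
  R → 4
  (σ[c<6](S) ⋈[c=g] R) → 1
  π[g]((σ[c<6](S) ⋈[c=g] R)) → 1
E2 per-node cardinality:
  R → 4
  S → 4
  σ[c<6](S) → 2
  (R ⋈[g=c] σ[c<6](S)) → 1
  π[y,u,c,g,w]((R ⋈[g=c] σ[c<6](S))) → 1
  π[g](π[y,u,c,g,w]((R ⋈[g=c] σ[c<6](S)))) → 1

E1 and E2 produce the same multiset:
g
1

yes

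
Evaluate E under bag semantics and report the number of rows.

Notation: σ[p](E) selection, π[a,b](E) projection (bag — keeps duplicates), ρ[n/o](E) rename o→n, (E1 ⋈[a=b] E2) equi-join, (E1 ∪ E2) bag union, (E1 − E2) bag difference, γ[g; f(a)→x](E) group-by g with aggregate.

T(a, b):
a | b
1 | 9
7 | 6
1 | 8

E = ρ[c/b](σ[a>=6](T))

Stepwise |·|:
  T → 3
  σ[a>=6](T) → 1
  ρ[c/b](σ[a>=6](T)) → 1

|E| = 1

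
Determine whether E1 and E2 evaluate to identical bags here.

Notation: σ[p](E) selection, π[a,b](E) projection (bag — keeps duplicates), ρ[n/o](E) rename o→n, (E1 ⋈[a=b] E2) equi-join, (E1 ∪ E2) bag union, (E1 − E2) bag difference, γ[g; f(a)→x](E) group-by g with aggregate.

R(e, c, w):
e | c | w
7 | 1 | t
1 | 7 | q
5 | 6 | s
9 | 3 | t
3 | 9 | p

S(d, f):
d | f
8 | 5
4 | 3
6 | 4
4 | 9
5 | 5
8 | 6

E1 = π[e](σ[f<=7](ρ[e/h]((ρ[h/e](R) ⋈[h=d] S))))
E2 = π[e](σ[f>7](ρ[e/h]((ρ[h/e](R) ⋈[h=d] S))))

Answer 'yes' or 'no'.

E1 stepwise |·|:
  R → 5
  ρ[h/e](R) → 5
  S → 6
  (ρ[h/e](R) ⋈[h=d] S) → 1
  ρ[e/h]((ρ[h/e](R) ⋈[h=d] S)) → 1
  σ[f<=7](ρ[e/h]((ρ[h/e](R) ⋈[h=d] S))) → 1
  π[e](σ[f<=7](ρ[e/h]((ρ[h/e](R) ⋈[h=d] S)))) → 1
E2 stepwise |·|:
  R → 5
  ρ[h/e](R) → 5
  S → 6
  (ρ[h/e](R) ⋈[h=d] S) → 1
  ρ[e/h]((ρ[h/e](R) ⋈[h=d] S)) → 1
  σ[f>7](ρ[e/h]((ρ[h/e](R) ⋈[h=d] S))) → 0
  π[e](σ[f>7](ρ[e/h]((ρ[h/e](R) ⋈[h=d] S)))) → 0

E1 result:
e
5
E2 result:
e
(0 rows)
Witness: (5,) appears 1× in E1 but 0× in E2.

no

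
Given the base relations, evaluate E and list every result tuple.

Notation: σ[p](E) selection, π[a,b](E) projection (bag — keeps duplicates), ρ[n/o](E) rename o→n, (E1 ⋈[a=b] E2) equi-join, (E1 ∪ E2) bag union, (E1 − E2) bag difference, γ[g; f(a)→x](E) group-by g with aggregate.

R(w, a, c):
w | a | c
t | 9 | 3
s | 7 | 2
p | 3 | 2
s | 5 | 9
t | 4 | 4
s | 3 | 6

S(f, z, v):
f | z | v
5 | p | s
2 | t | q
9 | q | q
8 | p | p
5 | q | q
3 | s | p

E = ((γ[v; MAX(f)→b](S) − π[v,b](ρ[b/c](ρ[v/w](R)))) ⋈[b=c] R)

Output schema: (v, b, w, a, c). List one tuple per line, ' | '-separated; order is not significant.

Per-node cardinality:
  S → 6
  γ[v; MAX(f)→b](S) → 3
  R → 6
  ρ[v/w](R) → 6
  ρ[b/c](ρ[v/w](R)) → 6
  π[v,b](ρ[b/c](ρ[v/w](R))) → 6
  (γ[v; MAX(f)→b](S) − π[v,b](ρ[b/c](ρ[v/w](R)))) → 3
  R → 6
  ((γ[v; MAX(f)→b](S) − π[v,b](ρ[b/c](ρ[v/w](R)))) ⋈[b=c] R) → 1

== RESULT ==
v | b | w | a | c
q | 9 | s | 5 | 9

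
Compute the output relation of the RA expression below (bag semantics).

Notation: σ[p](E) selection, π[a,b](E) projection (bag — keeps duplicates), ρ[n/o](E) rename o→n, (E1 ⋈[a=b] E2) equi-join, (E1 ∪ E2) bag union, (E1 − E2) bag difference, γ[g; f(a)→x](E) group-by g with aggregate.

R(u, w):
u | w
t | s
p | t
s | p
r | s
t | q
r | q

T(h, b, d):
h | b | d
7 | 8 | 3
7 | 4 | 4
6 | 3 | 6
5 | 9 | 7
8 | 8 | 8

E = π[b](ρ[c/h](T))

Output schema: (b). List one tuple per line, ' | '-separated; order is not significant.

Per-node cardinality:
  T → 5
  ρ[c/h](T) → 5
  π[b](ρ[c/h](T)) → 5

== RESULT ==
b
3
4
8
8
9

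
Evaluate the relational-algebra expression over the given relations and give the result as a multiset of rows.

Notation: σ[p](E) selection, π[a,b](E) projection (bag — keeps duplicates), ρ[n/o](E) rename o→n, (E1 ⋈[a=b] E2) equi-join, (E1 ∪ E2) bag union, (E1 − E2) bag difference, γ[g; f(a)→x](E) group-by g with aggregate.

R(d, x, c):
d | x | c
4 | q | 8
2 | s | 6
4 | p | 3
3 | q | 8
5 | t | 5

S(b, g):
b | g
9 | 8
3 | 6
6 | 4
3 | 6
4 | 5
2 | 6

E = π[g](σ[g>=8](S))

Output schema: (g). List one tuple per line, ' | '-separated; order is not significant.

Row counts bottom-up:
  S → 6
  σ[g>=8](S) → 1
  π[g](σ[g>=8](S)) → 1

== RESULT ==
g
8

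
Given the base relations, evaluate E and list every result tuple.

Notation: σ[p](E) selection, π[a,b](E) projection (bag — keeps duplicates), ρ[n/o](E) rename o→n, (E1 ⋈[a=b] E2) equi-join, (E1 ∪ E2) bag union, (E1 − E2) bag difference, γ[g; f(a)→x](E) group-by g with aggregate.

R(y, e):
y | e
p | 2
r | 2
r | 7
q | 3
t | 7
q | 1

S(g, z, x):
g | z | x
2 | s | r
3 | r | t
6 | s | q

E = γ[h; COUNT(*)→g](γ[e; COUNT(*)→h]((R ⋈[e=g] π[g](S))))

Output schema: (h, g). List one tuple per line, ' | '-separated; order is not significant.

Per-node cardinality:
  R → 6
  S → 3
  π[g](S) → 3
  (R ⋈[e=g] π[g](S)) → 3
  γ[e; COUNT(*)→h]((R ⋈[e=g] π[g](S))) → 2
  γ[h; COUNT(*)→g](γ[e; COUNT(*)→h]((R ⋈[e=g] π[g](S)))) → 2

== RESULT ==
h | g
1 | 1
2 | 1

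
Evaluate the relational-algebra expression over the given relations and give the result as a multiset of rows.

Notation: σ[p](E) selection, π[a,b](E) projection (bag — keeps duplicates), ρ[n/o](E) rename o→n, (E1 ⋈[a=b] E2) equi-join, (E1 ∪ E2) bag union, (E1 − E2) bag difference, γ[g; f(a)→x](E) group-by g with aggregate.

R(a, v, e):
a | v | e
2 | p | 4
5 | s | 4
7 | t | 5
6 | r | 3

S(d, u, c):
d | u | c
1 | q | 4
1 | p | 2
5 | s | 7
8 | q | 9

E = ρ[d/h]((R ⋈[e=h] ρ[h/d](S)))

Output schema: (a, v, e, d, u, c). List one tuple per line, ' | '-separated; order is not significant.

Row counts bottom-up:
  R → 4
  S → 4
  ρ[h/d](S) → 4
  (R ⋈[e=h] ρ[h/d](S)) → 1
  ρ[d/h]((R ⋈[e=h] ρ[h/d](S))) → 1

== RESULT ==
a | v | e | d | u | c
7 | t | 5 | 5 | s | 7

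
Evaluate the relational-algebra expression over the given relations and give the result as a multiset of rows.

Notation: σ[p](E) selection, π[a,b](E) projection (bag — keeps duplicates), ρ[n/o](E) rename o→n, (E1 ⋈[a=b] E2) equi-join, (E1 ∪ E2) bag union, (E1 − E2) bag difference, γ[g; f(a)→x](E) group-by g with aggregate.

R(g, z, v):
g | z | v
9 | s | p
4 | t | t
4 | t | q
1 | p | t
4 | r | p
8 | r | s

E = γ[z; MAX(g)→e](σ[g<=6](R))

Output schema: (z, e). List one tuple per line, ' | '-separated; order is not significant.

Subexpression sizes:
  R → 6
  σ[g<=6](R) → 4
  γ[z; MAX(g)→e](σ[g<=6](R)) → 3

== RESULT ==
z | e
p | 1
r | 4
t | 4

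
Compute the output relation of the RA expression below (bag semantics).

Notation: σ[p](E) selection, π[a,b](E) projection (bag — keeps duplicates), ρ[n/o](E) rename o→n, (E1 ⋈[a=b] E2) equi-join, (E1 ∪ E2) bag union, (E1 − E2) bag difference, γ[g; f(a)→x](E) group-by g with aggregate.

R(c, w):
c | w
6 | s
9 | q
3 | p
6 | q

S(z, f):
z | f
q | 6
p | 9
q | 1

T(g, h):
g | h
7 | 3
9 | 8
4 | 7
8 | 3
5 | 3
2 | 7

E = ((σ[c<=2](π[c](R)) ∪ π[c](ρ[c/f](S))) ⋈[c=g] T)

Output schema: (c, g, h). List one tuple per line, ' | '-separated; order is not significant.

Row counts bottom-up:
  R → 4
  π[c](R) → 4
  σ[c<=2](π[c](R)) → 0
  S → 3
  ρ[c/f](S) → 3
  π[c](ρ[c/f](S)) → 3
  (σ[c<=2](π[c](R)) ∪ π[c](ρ[c/f](S))) → 3
  T → 6
  ((σ[c<=2](π[c](R)) ∪ π[c](ρ[c/f](S))) ⋈[c=g] T) → 1

== RESULT ==
c | g | h
9 | 9 | 8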